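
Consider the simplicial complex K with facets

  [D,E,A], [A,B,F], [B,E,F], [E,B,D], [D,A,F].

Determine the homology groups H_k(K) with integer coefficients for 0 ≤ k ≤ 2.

Order the vertices as A < B < D < E < F. Listing each simplex with vertices in this order, K has dimension 2 with simplices:

  0-simplices (5): A, B, D, E, F
  1-simplices (10): AB, AD, AE, AF, BD, BE, BF, DE, DF, EF
  2-simplices (5): ABF, ADE, ADF, BDE, BEF

Hence C_0 ≅ Z^5, C_1 ≅ Z^10, C_2 ≅ Z^5.

Boundary ∂_1: C_1 → C_0 maps an edge to its endpoints' difference, ∂[p,q] = q − p.
The resulting 5×10 matrix has rank 4, and its Smith normal form has invariant factors (1,1,1,1).

Boundary ∂_2: C_2 → C_1 maps a triangle to the signed sum of its edges. For instance
  ∂BDE = DE − BE + BD,
  ∂BEF = EF − BF + BE.
The resulting 10×5 matrix has rank 5, and its Smith normal form has invariant factors (1,1,1,1,1).

Now H_k = ker ∂_k / im ∂_{k+1}, so:

  H_0: rank C_0 − rank ∂_1 = 5 − 4 = 1, and the invariant factors of ∂_1 are all 1, so H_0 ≅ Z.
  H_1: rank ker ∂_1 − rank ∂_2 = (10 − 4) − 5 = 1, and the invariant factors of ∂_2 are all 1, so H_1 ≅ Z.
  H_2: rank ker ∂_2 − rank ∂_3 = (5 − 5) − 0 = 0, and there is no ∂_3, so H_2 ≅ 0.

As a check, the Euler characteristic is 5 − 10 + 5 = 0, which agrees with 1 − 1 + 0 = 0.
(K is a triangulation of the Möbius band.)

H_0 = Z,  H_1 = Z,  H_2 = 0.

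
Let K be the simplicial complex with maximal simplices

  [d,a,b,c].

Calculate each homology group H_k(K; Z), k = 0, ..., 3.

H_0 ≅ Z,  H_1 = 0,  H_2 = 0,  H_3 = 0.

K has 4 vertices, 6 edges, 4 triangles, 1 3-simplex.
rank ∂_0 = 0, rank ∂_1 = 3 ⇒ b_0 = 4 − 0 − 3 = 1; all invariant factors of ∂_1 are 1 so no torsion. So H_0 ≅ Z.
rank ∂_1 = 3, rank ∂_2 = 3 ⇒ b_1 = 6 − 3 − 3 = 0; all invariant factors of ∂_2 are 1 so no torsion. So H_1 ≅ 0.
rank ∂_2 = 3, rank ∂_3 = 1 ⇒ b_2 = 4 − 3 − 1 = 0; all invariant factors of ∂_3 are 1 so no torsion. So H_2 ≅ 0.
rank ∂_3 = 1, rank ∂_4 = 0 ⇒ b_3 = 1 − 1 − 0 = 0. So H_3 ≅ 0.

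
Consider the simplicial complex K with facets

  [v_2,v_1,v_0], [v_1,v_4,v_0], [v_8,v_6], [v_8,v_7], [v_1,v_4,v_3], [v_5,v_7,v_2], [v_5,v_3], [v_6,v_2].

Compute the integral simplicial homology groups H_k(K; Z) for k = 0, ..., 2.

We work with the vertex ordering v_0 < v_1 < v_2 < v_3 < v_4 < v_5 < v_6 < v_7 < v_8. The simplices of K, each written with vertices in increasing order, are:

  0-simplices (9): [v_0], [v_1], [v_2], [v_3], [v_4], [v_5], [v_6], [v_7], [v_8]
  1-simplices (14): [v_0,v_1], [v_0,v_2], [v_0,v_4], [v_1,v_2], [v_1,v_3], [v_1,v_4], [v_2,v_5], [v_2,v_6], [v_2,v_7], [v_3,v_4], [v_3,v_5], [v_5,v_7], [v_6,v_8], [v_7,v_8]
  2-simplices (4): [v_0,v_1,v_2], [v_0,v_1,v_4], [v_1,v_3,v_4], [v_2,v_5,v_7]

giving chain groups C_0 ≅ Z^9, C_1 ≅ Z^14, C_2 ≅ Z^4.

∂_1: C_1 → C_0 is given by ∂[p,q] = [q] − [p].
The resulting 9×14 matrix has rank 8, and its Smith normal form has invariant factors (1,1,1,1,1,1,1,1).

The boundary map ∂_2: C_2 → C_1 maps a triangle to the signed sum of its edges. For instance
  ∂[v_0,v_1,v_2] = [v_1,v_2] − [v_0,v_2] + [v_0,v_1],
  ∂[v_2,v_5,v_7] = [v_5,v_7] − [v_2,v_7] + [v_2,v_5].
The 14×4 boundary matrix has rank 4 and Smith normal form diag(1,1,1,1).

From H_k ≅ ker(∂_k) / im(∂_{k+1}) we obtain:

  H_0: rank C_0 − rank ∂_1 = 9 − 8 = 1, and the invariant factors of ∂_1 are all 1, so H_0 ≅ Z.
  H_1: rank ker ∂_1 − rank ∂_2 = (14 − 8) − 4 = 2, and the invariant factors of ∂_2 are all 1, so H_1 ≅ Z^2.
  H_2: rank ker ∂_2 − rank ∂_3 = (4 − 4) − 0 = 0, and there is no ∂_3, so H_2 ≅ 0.

H_0 = Z,  H_1 = Z^2,  H_2 = 0.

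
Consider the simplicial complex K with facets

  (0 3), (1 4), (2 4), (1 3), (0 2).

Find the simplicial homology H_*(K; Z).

Order the vertices as 0 < 1 < 2 < 3 < 4. Listing each simplex with vertices in this order, K has dimension 1 with simplices:

  0-simplices (5): [0], [1], [2], [3], [4]
  1-simplices (5): [0,2], [0,3], [1,3], [1,4], [2,4]

giving chain groups C_0 ≅ Z^5, C_1 ≅ Z^5.

∂_1: C_1 → C_0 sends each edge [p,q] (with p < q) to q − p. For instance
  ∂[0,2] = [2] − [0].
The 5×5 boundary matrix has rank 4 and Smith normal form diag(1,1,1,1).

Reading off H_k = ker ∂_k / im ∂_{k+1}:

  H_0: rank C_0 − rank ∂_1 = 5 − 4 = 1, and the invariant factors of ∂_1 are all 1, so H_0 = Z.
  H_1: rank ker ∂_1 − rank ∂_2 = (5 − 4) − 0 = 1, and there is no ∂_2, so H_1 = Z.

H_0 = Z,  H_1 = Z.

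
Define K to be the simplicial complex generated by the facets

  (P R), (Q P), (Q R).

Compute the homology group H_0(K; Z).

Order the vertices as P < Q < R. Listing each simplex with vertices in this order, K has dimension 1 with simplices:

  0-simplices (3): P, Q, R
  1-simplices (3): PQ, PR, QR

Hence C_0 ≅ Z^3, C_1 ≅ Z^3.

The boundary map ∂_1: C_1 → C_0 is given by ∂[p,q] = [q] − [p].
This gives a 3×3 integer matrix of rank 2; reducing to Smith normal form yields diagonal entries (1,1).

Now H_k = ker ∂_k / im ∂_{k+1}, so:

  H_0: rank C_0 − rank ∂_1 = 3 − 2 = 1, and the invariant factors of ∂_1 are all 1, so H_0 ≅ Z.

H_0 ≅ Z.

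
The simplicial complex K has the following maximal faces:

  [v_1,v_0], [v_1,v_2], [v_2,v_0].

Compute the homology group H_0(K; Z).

H_0 = Z.

Take the total order v_0 < v_1 < v_2 on the vertex set. Then K (dimension 1) consists of the simplices:

  0-simplices (3): [v_0], [v_1], [v_2]
  1-simplices (3): [v_0,v_1], [v_0,v_2], [v_1,v_2]

so the chain groups are C_0 ≅ Z^3, C_1 ≅ Z^3.

∂_1: C_1 → C_0 is given by ∂[p,q] = [q] − [p]. For instance
  ∂[v_0,v_2] = [v_2] − [v_0].
This gives a 3×3 integer matrix of rank 2; reducing to Smith normal form yields diagonal entries (1,1).

Reading off H_k = ker ∂_k / im ∂_{k+1}:

  H_0: rank C_0 − rank ∂_1 = 3 − 2 = 1, and the invariant factors of ∂_1 are all 1, so H_0 = Z.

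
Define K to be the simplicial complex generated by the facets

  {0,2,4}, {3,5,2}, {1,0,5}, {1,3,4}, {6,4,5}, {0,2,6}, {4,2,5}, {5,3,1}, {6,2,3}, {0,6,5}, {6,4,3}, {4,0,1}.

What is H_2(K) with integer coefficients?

Fix the vertex order 0 < 1 < 2 < 3 < 4 < 5 < 6 and write every simplex with vertices in increasing order. Then dim K = 2 and the simplices of K are:

  0-simplices (7): [0], [1], [2], [3], [4], [5], [6]
  1-simplices (18): [0,1], [0,2], [0,4], [0,5], [0,6], [1,3], [1,4], [1,5], [2,3], [2,4], [2,5], [2,6], [3,4], [3,5], [3,6], [4,5], [4,6], [5,6]
  2-simplices (12): [0,1,4], [0,1,5], [0,2,4], [0,2,6], [0,5,6], [1,3,4], [1,3,5], [2,3,5], [2,3,6], [2,4,5], [3,4,6], [4,5,6]

giving chain groups C_0 ≅ Z^7, C_1 ≅ Z^18, C_2 ≅ Z^12.

∂_1: C_1 → C_0 maps an edge to its endpoints' difference, ∂[p,q] = q − p. For instance
  ∂[3,6] = [6] − [3].
The 7×18 boundary matrix has rank 6 and Smith normal form diag(1,1,1,1,1,1).

Boundary ∂_2: C_2 → C_1 acts by ∂[p,q,r] = [q,r] − [p,r] + [p,q]. For instance
  ∂[2,3,6] = [3,6] − [2,6] + [2,3],
  ∂[2,3,5] = [3,5] − [2,5] + [2,3].
As a 18×12 matrix over Z this has rank 12, with invariant factors (1,1,1,1,1,1,1,1,1,1,1,2).

From H_k ≅ ker(∂_k) / im(∂_{k+1}) we obtain:

  H_2: rank ker ∂_2 − rank ∂_3 = (12 − 12) − 0 = 0, and there is no ∂_3, so H_2 ≅ 0.

(K is a triangulation of the real projective plane RP^2.)

H_2 ≅ 0.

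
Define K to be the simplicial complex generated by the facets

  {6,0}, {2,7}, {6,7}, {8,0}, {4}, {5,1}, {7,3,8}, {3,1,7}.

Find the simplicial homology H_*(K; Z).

Fix the vertex order 0 < 1 < 2 < 3 < 4 < 5 < 6 < 7 < 8 and write every simplex with vertices in increasing order. Then dim K = 2 and the simplices of K are:

  0-simplices (9): [0], [1], [2], [3], [4], [5], [6], [7], [8]
  1-simplices (10): [0,6], [0,8], [1,3], [1,5], [1,7], [2,7], [3,7], [3,8], [6,7], [7,8]
  2-simplices (2): [1,3,7], [3,7,8]

Hence C_0 ≅ Z^9, C_1 ≅ Z^10, C_2 ≅ Z^2.

Boundary ∂_1: C_1 → C_0 sends each edge [p,q] (with p < q) to q − p. For instance
  ∂[3,8] = [8] − [3].
The 9×10 boundary matrix has rank 7 and Smith normal form diag(1,1,1,1,1,1,1).

∂_2: C_2 → C_1 maps a triangle to the signed sum of its edges. For instance
  ∂[3,7,8] = [7,8] − [3,8] + [3,7],
  ∂[1,3,7] = [3,7] − [1,7] + [1,3].
The resulting 10×2 matrix has rank 2, and its Smith normal form has invariant factors (1,1).

From H_k ≅ ker(∂_k) / im(∂_{k+1}) we obtain:

  H_0: rank C_0 − rank ∂_1 = 9 − 7 = 2, and the invariant factors of ∂_1 are all 1, so H_0 ≅ Z^2.
  H_1: rank ker ∂_1 − rank ∂_2 = (10 − 7) − 2 = 1, and the invariant factors of ∂_2 are all 1, so H_1 ≅ Z.
  H_2: rank ker ∂_2 − rank ∂_3 = (2 − 2) − 0 = 0, and there is no ∂_3, so H_2 ≅ 0.

H_0 = Z^2,  H_1 = Z,  H_2 = 0.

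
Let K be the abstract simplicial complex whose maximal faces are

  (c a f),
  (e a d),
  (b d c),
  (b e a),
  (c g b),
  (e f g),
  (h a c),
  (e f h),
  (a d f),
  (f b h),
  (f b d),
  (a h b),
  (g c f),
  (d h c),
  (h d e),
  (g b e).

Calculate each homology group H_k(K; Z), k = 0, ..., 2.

H_0 ≅ Z,  H_1 ≅ Z^2,  H_2 ≅ Z.

Take the total order a < b < c < d < e < f < g < h on the vertex set. Then K (dimension 2) consists of the simplices:

  0-simplices (8): a, b, c, d, e, f, g, h
  1-simplices (24): ab, ac, ad, ae, af, ah, bc, bd, be, bf, bg, bh, cd, cf, cg, ch, de, df, dh, ef, eg, eh, fg, fh
  2-simplices (16): abe, abh, acf, ach, ade, adf, bcd, bcg, bdf, beg, bfh, cdh, cfg, deh, efg, efh

Hence C_0 ≅ Z^8, C_1 ≅ Z^24, C_2 ≅ Z^16.

The boundary map ∂_1: C_1 → C_0 maps an edge to its endpoints' difference, ∂[p,q] = q − p. For instance
  ∂cf = f − c.
This gives a 8×24 integer matrix of rank 7; reducing to Smith normal form yields diagonal entries (1,1,1,1,1,1,1).

Boundary ∂_2: C_2 → C_1 acts by ∂[p,q,r] = [q,r] − [p,r] + [p,q]. For instance
  ∂bdf = df − bf + bd,
  ∂bcd = cd − bd + bc.
The resulting 24×16 matrix has rank 15, and its Smith normal form has invariant factors (1,1,1,1,1,1,1,1,1,1,1,1,1,1,1).

Now H_k = ker ∂_k / im ∂_{k+1}, so:

  H_0: rank C_0 − rank ∂_1 = 8 − 7 = 1, and the invariant factors of ∂_1 are all 1, so H_0 = Z.
  H_1: rank ker ∂_1 − rank ∂_2 = (24 − 7) − 15 = 2, and the invariant factors of ∂_2 are all 1, so H_1 = Z^2.
  H_2: rank ker ∂_2 − rank ∂_3 = (16 − 15) − 0 = 1, and there is no ∂_3, so H_2 = Z.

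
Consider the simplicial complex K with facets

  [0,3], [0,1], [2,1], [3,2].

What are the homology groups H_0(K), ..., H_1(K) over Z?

H_0 ≅ Z,  H_1 ≅ Z.

Order the vertices as 0 < 1 < 2 < 3. Listing each simplex with vertices in this order, K has dimension 1 with simplices:

  0-simplices (4): [0], [1], [2], [3]
  1-simplices (4): [0,1], [0,3], [1,2], [2,3]

giving chain groups C_0 ≅ Z^4, C_1 ≅ Z^4.

∂_1: C_1 → C_0 maps an edge to its endpoints' difference, ∂[p,q] = q − p. For instance
  ∂[0,3] = [3] − [0].
The resulting 4×4 matrix has rank 3, and its Smith normal form has invariant factors (1,1,1).

Reading off H_k = ker ∂_k / im ∂_{k+1}:

  H_0: rank C_0 − rank ∂_1 = 4 − 3 = 1, and the invariant factors of ∂_1 are all 1, so H_0 ≅ Z.
  H_1: rank ker ∂_1 − rank ∂_2 = (4 − 3) − 0 = 1, and there is no ∂_2, so H_1 ≅ Z.

As a check, the Euler characteristic is 4 − 4 = 0, which agrees with 1 − 1 = 0.
(K is a triangulation of the circle S^1.)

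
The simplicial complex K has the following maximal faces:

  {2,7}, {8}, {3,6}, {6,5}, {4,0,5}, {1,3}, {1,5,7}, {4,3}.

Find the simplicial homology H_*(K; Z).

H_0 = Z^2,  H_1 = Z^2,  H_2 = 0.

We work with the vertex ordering 0 < 1 < 2 < 3 < 4 < 5 < 6 < 7 < 8. The simplices of K, each written with vertices in increasing order, are:

  0-simplices (9): [0], [1], [2], [3], [4], [5], [6], [7], [8]
  1-simplices (11): [0,4], [0,5], [1,3], [1,5], [1,7], [2,7], [3,4], [3,6], [4,5], [5,6], [5,7]
  2-simplices (2): [0,4,5], [1,5,7]

giving chain groups C_0 ≅ Z^9, C_1 ≅ Z^11, C_2 ≅ Z^2.

∂_1: C_1 → C_0 is given by ∂[p,q] = [q] − [p].
The 9×11 boundary matrix has rank 7 and Smith normal form diag(1,1,1,1,1,1,1).

The boundary map ∂_2: C_2 → C_1 sends each 2-simplex [p,q,r] to [q,r] − [p,r] + [p,q]. For instance
  ∂[0,4,5] = [4,5] − [0,5] + [0,4],
  ∂[1,5,7] = [5,7] − [1,7] + [1,5].
The resulting 11×2 matrix has rank 2, and its Smith normal form has invariant factors (1,1).

Reading off H_k = ker ∂_k / im ∂_{k+1}:

  H_0: rank C_0 − rank ∂_1 = 9 − 7 = 2, and the invariant factors of ∂_1 are all 1, so H_0 = Z^2.
  H_1: rank ker ∂_1 − rank ∂_2 = (11 − 7) − 2 = 2, and the invariant factors of ∂_2 are all 1, so H_1 = Z^2.
  H_2: rank ker ∂_2 − rank ∂_3 = (2 − 2) − 0 = 0, and there is no ∂_3, so H_2 = 0.

As a check, the Euler characteristic is 9 − 11 + 2 = 0, which agrees with 2 − 2 + 0 = 0.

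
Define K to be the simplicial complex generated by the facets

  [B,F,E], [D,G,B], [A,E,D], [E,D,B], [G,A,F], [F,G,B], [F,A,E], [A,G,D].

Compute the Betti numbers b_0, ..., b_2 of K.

Fix the vertex order A < B < D < E < F < G and write every simplex with vertices in increasing order. Then dim K = 2 and the simplices of K are:

  0-simplices (6): A, B, D, E, F, G
  1-simplices (12): AD, AE, AF, AG, BD, BE, BF, BG, DE, DG, EF, FG
  2-simplices (8): ADE, ADG, AEF, AFG, BDE, BDG, BEF, BFG

giving chain groups C_0 ≅ Z^6, C_1 ≅ Z^12, C_2 ≅ Z^8.

∂_1: C_1 → C_0 maps an edge to its endpoints' difference, ∂[p,q] = q − p.
The resulting 6×12 matrix has rank 5, and its Smith normal form has invariant factors (1,1,1,1,1).

∂_2: C_2 → C_1 acts by ∂[p,q,r] = [q,r] − [p,r] + [p,q]. For instance
  ∂ADE = DE − AE + AD,
  ∂BDE = DE − BE + BD.
This gives a 12×8 integer matrix of rank 7; reducing to Smith normal form yields diagonal entries (1,1,1,1,1,1,1).

Now H_k = ker ∂_k / im ∂_{k+1}, so:

  H_0: rank C_0 − rank ∂_1 = 6 − 5 = 1, and the invariant factors of ∂_1 are all 1, so H_0 ≅ Z.
  H_1: rank ker ∂_1 − rank ∂_2 = (12 − 5) − 7 = 0, and the invariant factors of ∂_2 are all 1, so H_1 ≅ 0.
  H_2: rank ker ∂_2 − rank ∂_3 = (8 − 7) − 0 = 1, and there is no ∂_3, so H_2 ≅ Z.

As a check, the Euler characteristic is 6 − 12 + 8 = 2, which agrees with 1 − 0 + 1 = 2.

Hence the Betti numbers are b_0 = 1, b_1 = 0, b_2 = 1.

b_0 = 1, b_1 = 0, b_2 = 1.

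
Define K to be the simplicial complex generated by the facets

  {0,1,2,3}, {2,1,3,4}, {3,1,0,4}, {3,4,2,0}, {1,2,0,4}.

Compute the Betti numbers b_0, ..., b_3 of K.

b_0 = 1, b_1 = 0, b_2 = 0, b_3 = 1.

Fix the vertex order 0 < 1 < 2 < 3 < 4 and write every simplex with vertices in increasing order. Then dim K = 3 and the simplices of K are:

  0-simplices (5): [0], [1], [2], [3], [4]
  1-simplices (10): [0,1], [0,2], [0,3], [0,4], [1,2], [1,3], [1,4], [2,3], [2,4], [3,4]
  2-simplices (10): [0,1,2], [0,1,3], [0,1,4], [0,2,3], [0,2,4], [0,3,4], [1,2,3], [1,2,4], [1,3,4], [2,3,4]
  3-simplices (5): [0,1,2,3], [0,1,2,4], [0,1,3,4], [0,2,3,4], [1,2,3,4]

so the chain groups are C_0 ≅ Z^5, C_1 ≅ Z^10, C_2 ≅ Z^10, C_3 ≅ Z^5.

∂_1: C_1 → C_0 sends each edge [p,q] (with p < q) to q − p.
The resulting 5×10 matrix has rank 4, and its Smith normal form has invariant factors (1,1,1,1).

∂_2: C_2 → C_1 sends each 2-simplex [p,q,r] to [q,r] − [p,r] + [p,q]. For instance
  ∂[0,2,4] = [2,4] − [0,4] + [0,2],
  ∂[0,1,3] = [1,3] − [0,3] + [0,1].
This gives a 10×10 integer matrix of rank 6; reducing to Smith normal form yields diagonal entries (1,1,1,1,1,1).

The boundary map ∂_3: C_3 → C_2 sends each 3-simplex σ to the alternating sum Σ_i (−1)^i (σ with its i-th vertex removed). For instance
  ∂[0,1,2,4] = [1,2,4] − [0,2,4] + [0,1,4] − [0,1,2],
  ∂[0,1,3,4] = [1,3,4] − [0,3,4] + [0,1,4] − [0,1,3].
This gives a 10×5 integer matrix of rank 4; reducing to Smith normal form yields diagonal entries (1,1,1,1).

Computing H_k = (kernel of ∂_k) / (image of ∂_{k+1}):

  H_0: rank C_0 − rank ∂_1 = 5 − 4 = 1, and the invariant factors of ∂_1 are all 1, so H_0 ≅ Z.
  H_1: rank ker ∂_1 − rank ∂_2 = (10 − 4) − 6 = 0, and the invariant factors of ∂_2 are all 1, so H_1 ≅ 0.
  H_2: rank ker ∂_2 − rank ∂_3 = (10 − 6) − 4 = 0, and the invariant factors of ∂_3 are all 1, so H_2 ≅ 0.
  H_3: rank ker ∂_3 − rank ∂_4 = (5 − 4) − 0 = 1, and there is no ∂_4, so H_3 ≅ Z.

As a check, the Euler characteristic is 5 − 10 + 10 − 5 = 0, which agrees with 1 − 0 + 0 − 1 = 0.

Hence the Betti numbers are b_0 = 1, b_1 = 0, b_2 = 0, b_3 = 1.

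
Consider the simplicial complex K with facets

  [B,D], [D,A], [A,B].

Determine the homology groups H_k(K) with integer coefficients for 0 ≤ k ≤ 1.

We work with the vertex ordering A < B < D. The simplices of K, each written with vertices in increasing order, are:

  0-simplices (3): A, B, D
  1-simplices (3): AB, AD, BD

so the chain groups are C_0 ≅ Z^3, C_1 ≅ Z^3.

Boundary ∂_1: C_1 → C_0 maps an edge to its endpoints' difference, ∂[p,q] = q − p. For instance
  ∂AD = D − A.
This gives a 3×3 integer matrix of rank 2; reducing to Smith normal form yields diagonal entries (1,1).

Now H_k = ker ∂_k / im ∂_{k+1}, so:

  H_0: rank C_0 − rank ∂_1 = 3 − 2 = 1, and the invariant factors of ∂_1 are all 1, so H_0 ≅ Z.
  H_1: rank ker ∂_1 − rank ∂_2 = (3 − 2) − 0 = 1, and there is no ∂_2, so H_1 ≅ Z.

H_0 = Z,  H_1 = Z.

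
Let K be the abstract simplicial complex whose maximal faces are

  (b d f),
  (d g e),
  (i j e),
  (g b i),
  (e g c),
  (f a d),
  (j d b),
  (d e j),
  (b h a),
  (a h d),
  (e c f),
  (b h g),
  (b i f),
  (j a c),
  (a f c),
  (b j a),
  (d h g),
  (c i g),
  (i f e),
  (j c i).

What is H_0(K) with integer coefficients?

Take the total order a < b < c < d < e < f < g < h < i < j on the vertex set. Then K (dimension 2) consists of the simplices:

  0-simplices (10): a, b, c, d, e, f, g, h, i, j
  1-simplices (30): ab, ac, ad, af, ah, aj, bd, bf, bg, bh, bi, bj, ce, cf, cg, ci, cj, de, df, dg, dh, dj, ef, eg, ei, ej, fi, gh, gi, ij
  2-simplices (20): abh, abj, acf, acj, adf, adh, bdf, bdj, bfi, bgh, bgi, cef, ceg, cgi, cij, deg, dej, dgh, efi, eij

giving chain groups C_0 ≅ Z^10, C_1 ≅ Z^30, C_2 ≅ Z^20.

The boundary map ∂_1: C_1 → C_0 sends each edge [p,q] (with p < q) to q − p. For instance
  ∂gi = i − g.
The 10×30 boundary matrix has rank 9 and Smith normal form diag(1,1,1,1,1,1,1,1,1).

The boundary map ∂_2: C_2 → C_1 maps a triangle to the signed sum of its edges. For instance
  ∂acj = cj − aj + ac,
  ∂eij = ij − ej + ei.
The 30×20 boundary matrix has rank 20 and Smith normal form diag(1,1,1,1,1,1,1,1,1,1,1,1,1,1,1,1,1,1,1,2).

Computing H_k = (kernel of ∂_k) / (image of ∂_{k+1}):

  H_0: rank C_0 − rank ∂_1 = 10 − 9 = 1, and the invariant factors of ∂_1 are all 1, so H_0 ≅ Z.

H_0 ≅ Z.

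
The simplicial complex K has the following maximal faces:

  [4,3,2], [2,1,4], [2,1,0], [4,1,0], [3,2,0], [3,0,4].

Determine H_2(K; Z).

Fix the vertex order 0 < 1 < 2 < 3 < 4 and write every simplex with vertices in increasing order. Then dim K = 2 and the simplices of K are:

  0-simplices (5): [0], [1], [2], [3], [4]
  1-simplices (9): [0,1], [0,2], [0,3], [0,4], [1,2], [1,4], [2,3], [2,4], [3,4]
  2-simplices (6): [0,1,2], [0,1,4], [0,2,3], [0,3,4], [1,2,4], [2,3,4]

so the chain groups are C_0 ≅ Z^5, C_1 ≅ Z^9, C_2 ≅ Z^6.

The boundary map ∂_1: C_1 → C_0 is given by ∂[p,q] = [q] − [p]. For instance
  ∂[1,4] = [4] − [1].
This gives a 5×9 integer matrix of rank 4; reducing to Smith normal form yields diagonal entries (1,1,1,1).

The boundary map ∂_2: C_2 → C_1 sends each 2-simplex [p,q,r] to [q,r] − [p,r] + [p,q]. For instance
  ∂[0,2,3] = [2,3] − [0,3] + [0,2],
  ∂[1,2,4] = [2,4] − [1,4] + [1,2].
This gives a 9×6 integer matrix of rank 5; reducing to Smith normal form yields diagonal entries (1,1,1,1,1).

Now H_k = ker ∂_k / im ∂_{k+1}, so:

  H_2: rank ker ∂_2 − rank ∂_3 = (6 − 5) − 0 = 1, and there is no ∂_3, so H_2 = Z.

(K is a triangulation of the 2-sphere S^2.)

H_2 ≅ Z.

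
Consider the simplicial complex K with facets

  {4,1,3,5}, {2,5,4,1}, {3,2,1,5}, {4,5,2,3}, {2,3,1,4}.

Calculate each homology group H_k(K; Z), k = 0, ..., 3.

H_0 = Z,  H_1 = 0,  H_2 = 0,  H_3 = Z.

Order the vertices as 1 < 2 < 3 < 4 < 5. Listing each simplex with vertices in this order, K has dimension 3 with simplices:

  0-simplices (5): [1], [2], [3], [4], [5]
  1-simplices (10): [1,2], [1,3], [1,4], [1,5], [2,3], [2,4], [2,5], [3,4], [3,5], [4,5]
  2-simplices (10): [1,2,3], [1,2,4], [1,2,5], [1,3,4], [1,3,5], [1,4,5], [2,3,4], [2,3,5], [2,4,5], [3,4,5]
  3-simplices (5): [1,2,3,4], [1,2,3,5], [1,2,4,5], [1,3,4,5], [2,3,4,5]

so the chain groups are C_0 ≅ Z^5, C_1 ≅ Z^10, C_2 ≅ Z^10, C_3 ≅ Z^5.

The boundary map ∂_1: C_1 → C_0 is given by ∂[p,q] = [q] − [p].
The 5×10 boundary matrix has rank 4 and Smith normal form diag(1,1,1,1).

Boundary ∂_2: C_2 → C_1 maps a triangle to the signed sum of its edges. For instance
  ∂[2,4,5] = [4,5] − [2,5] + [2,4],
  ∂[2,3,4] = [3,4] − [2,4] + [2,3].
This gives a 10×10 integer matrix of rank 6; reducing to Smith normal form yields diagonal entries (1,1,1,1,1,1).

∂_3: C_3 → C_2 sends each 3-simplex σ to the alternating sum Σ_i (−1)^i (σ with its i-th vertex removed). For instance
  ∂[1,3,4,5] = [3,4,5] − [1,4,5] + [1,3,5] − [1,3,4],
  ∂[1,2,3,4] = [2,3,4] − [1,3,4] + [1,2,4] − [1,2,3].
The resulting 10×5 matrix has rank 4, and its Smith normal form has invariant factors (1,1,1,1).

Computing H_k = (kernel of ∂_k) / (image of ∂_{k+1}):

  H_0: rank C_0 − rank ∂_1 = 5 − 4 = 1, and the invariant factors of ∂_1 are all 1, so H_0 ≅ Z.
  H_1: rank ker ∂_1 − rank ∂_2 = (10 − 4) − 6 = 0, and the invariant factors of ∂_2 are all 1, so H_1 ≅ 0.
  H_2: rank ker ∂_2 − rank ∂_3 = (10 − 6) − 4 = 0, and the invariant factors of ∂_3 are all 1, so H_2 ≅ 0.
  H_3: rank ker ∂_3 − rank ∂_4 = (5 − 4) − 0 = 1, and there is no ∂_4, so H_3 ≅ Z.

(K is a triangulation of the 3-sphere S^3.)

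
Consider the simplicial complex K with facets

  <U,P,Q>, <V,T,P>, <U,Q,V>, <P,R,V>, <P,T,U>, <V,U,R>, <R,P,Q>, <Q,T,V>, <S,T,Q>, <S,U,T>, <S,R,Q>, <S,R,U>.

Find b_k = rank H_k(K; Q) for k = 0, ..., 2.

b_0 = 1, b_1 = 0, b_2 = 0.

Fix the vertex order P < Q < R < S < T < U < V and write every simplex with vertices in increasing order. Then dim K = 2 and the simplices of K are:

  0-simplices (7): P, Q, R, S, T, U, V
  1-simplices (18): PQ, PR, PT, PU, PV, QR, QS, QT, QU, QV, RS, RU, RV, ST, SU, TU, TV, UV
  2-simplices (12): PQR, PQU, PRV, PTU, PTV, QRS, QST, QTV, QUV, RSU, RUV, STU

so the chain groups are C_0 ≅ Z^7, C_1 ≅ Z^18, C_2 ≅ Z^12.

Boundary ∂_1: C_1 → C_0 maps an edge to its endpoints' difference, ∂[p,q] = q − p.
As a 7×18 matrix over Z this has rank 6, with invariant factors (1,1,1,1,1,1).

Boundary ∂_2: C_2 → C_1 maps a triangle to the signed sum of its edges. For instance
  ∂RSU = SU − RU + RS,
  ∂QTV = TV − QV + QT.
The 18×12 boundary matrix has rank 12 and Smith normal form diag(1,1,1,1,1,1,1,1,1,1,1,2).

From H_k ≅ ker(∂_k) / im(∂_{k+1}) we obtain:

  H_0: rank C_0 − rank ∂_1 = 7 − 6 = 1, and the invariant factors of ∂_1 are all 1, so H_0 ≅ Z.
  H_1: rank ker ∂_1 − rank ∂_2 = (18 − 6) − 12 = 0, and ∂_2 has invariant factor 2 > 1, so H_1 ≅ Z/2.
  H_2: rank ker ∂_2 − rank ∂_3 = (12 − 12) − 0 = 0, and there is no ∂_3, so H_2 ≅ 0.

Hence the Betti numbers are b_0 = 1, b_1 = 0, b_2 = 0.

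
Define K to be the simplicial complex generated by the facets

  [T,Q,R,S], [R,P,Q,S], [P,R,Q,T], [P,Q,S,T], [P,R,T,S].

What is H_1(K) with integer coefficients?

K has 5 vertices, 10 edges, 10 triangles, 5 3-simplices.
rank ∂_1 = 4, rank ∂_2 = 6 ⇒ b_1 = 10 − 4 − 6 = 0; all invariant factors of ∂_2 are 1 so no torsion. So H_1 ≅ 0.

H_1 ≅ 0.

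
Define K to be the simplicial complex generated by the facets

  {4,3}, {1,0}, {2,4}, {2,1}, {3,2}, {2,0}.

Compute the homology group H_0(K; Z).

H_0 ≅ Z.

Order the vertices as 0 < 1 < 2 < 3 < 4. Listing each simplex with vertices in this order, K has dimension 1 with simplices:

  0-simplices (5): [0], [1], [2], [3], [4]
  1-simplices (6): [0,1], [0,2], [1,2], [2,3], [2,4], [3,4]

Hence C_0 ≅ Z^5, C_1 ≅ Z^6.

Boundary ∂_1: C_1 → C_0 is given by ∂[p,q] = [q] − [p].
As a 5×6 matrix over Z this has rank 4, with invariant factors (1,1,1,1).

From H_k ≅ ker(∂_k) / im(∂_{k+1}) we obtain:

  H_0: rank C_0 − rank ∂_1 = 5 − 4 = 1, and the invariant factors of ∂_1 are all 1, so H_0 = Z.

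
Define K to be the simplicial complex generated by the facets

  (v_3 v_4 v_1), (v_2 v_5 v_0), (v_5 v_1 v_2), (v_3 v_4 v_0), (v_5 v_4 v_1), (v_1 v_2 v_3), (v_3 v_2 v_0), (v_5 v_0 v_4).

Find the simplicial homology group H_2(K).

K has 6 vertices, 12 edges, 8 triangles.
rank ∂_2 = 7, rank ∂_3 = 0 ⇒ b_2 = 8 − 7 − 0 = 1. So H_2 = Z.

H_2 ≅ Z.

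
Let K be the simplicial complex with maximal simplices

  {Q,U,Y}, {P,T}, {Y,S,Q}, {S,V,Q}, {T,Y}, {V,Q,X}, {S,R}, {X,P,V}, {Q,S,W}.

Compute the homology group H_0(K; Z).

We work with the vertex ordering P < Q < R < S < T < U < V < W < X < Y. The simplices of K, each written with vertices in increasing order, are:

  0-simplices (10): P, Q, R, S, T, U, V, W, X, Y
  1-simplices (16): PT, PV, PX, QS, QU, QV, QW, QX, QY, RS, SV, SW, SY, TY, UY, VX
  2-simplices (6): PVX, QSV, QSW, QSY, QUY, QVX

giving chain groups C_0 ≅ Z^10, C_1 ≅ Z^16, C_2 ≅ Z^6.

∂_1: C_1 → C_0 is given by ∂[p,q] = [q] − [p].
This gives a 10×16 integer matrix of rank 9; reducing to Smith normal form yields diagonal entries (1,1,1,1,1,1,1,1,1).

Boundary ∂_2: C_2 → C_1 sends each 2-simplex [p,q,r] to [q,r] − [p,r] + [p,q]. For instance
  ∂QVX = VX − QX + QV,
  ∂QSW = SW − QW + QS.
The 16×6 boundary matrix has rank 6 and Smith normal form diag(1,1,1,1,1,1).

Reading off H_k = ker ∂_k / im ∂_{k+1}:

  H_0: rank C_0 − rank ∂_1 = 10 − 9 = 1, and the invariant factors of ∂_1 are all 1, so H_0 = Z.

H_0 ≅ Z.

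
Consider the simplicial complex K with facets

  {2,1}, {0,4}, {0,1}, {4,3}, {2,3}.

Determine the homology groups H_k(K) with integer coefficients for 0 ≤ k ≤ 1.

Order the vertices as 0 < 1 < 2 < 3 < 4. Listing each simplex with vertices in this order, K has dimension 1 with simplices:

  0-simplices (5): [0], [1], [2], [3], [4]
  1-simplices (5): [0,1], [0,4], [1,2], [2,3], [3,4]

Hence C_0 ≅ Z^5, C_1 ≅ Z^5.

∂_1: C_1 → C_0 sends each edge [p,q] (with p < q) to q − p.
This gives a 5×5 integer matrix of rank 4; reducing to Smith normal form yields diagonal entries (1,1,1,1).

Computing H_k = (kernel of ∂_k) / (image of ∂_{k+1}):

  H_0: rank C_0 − rank ∂_1 = 5 − 4 = 1, and the invariant factors of ∂_1 are all 1, so H_0 ≅ Z.
  H_1: rank ker ∂_1 − rank ∂_2 = (5 − 4) − 0 = 1, and there is no ∂_2, so H_1 ≅ Z.

H_0 = Z,  H_1 = Z.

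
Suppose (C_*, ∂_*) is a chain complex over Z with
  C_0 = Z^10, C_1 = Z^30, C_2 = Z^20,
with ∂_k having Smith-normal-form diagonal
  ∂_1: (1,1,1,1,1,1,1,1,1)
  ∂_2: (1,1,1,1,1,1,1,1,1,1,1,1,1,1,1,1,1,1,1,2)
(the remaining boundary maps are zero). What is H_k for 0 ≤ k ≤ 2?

H_0 ≅ Z,  H_1 ≅ Z ⊕ Z/2,  H_2 = 0.

H_0: b_0 = 10 − 0 − 9 = 1; torsion from ∂_1 factors > 1: none. So H_0 ≅ Z.
H_1: b_1 = 30 − 9 − 20 = 1; torsion from ∂_2 factors > 1: [2]. So H_1 ≅ Z ⊕ Z/2.
H_2: b_2 = 20 − 20 − 0 = 0; torsion from ∂_3 factors > 1: none. So H_2 ≅ 0.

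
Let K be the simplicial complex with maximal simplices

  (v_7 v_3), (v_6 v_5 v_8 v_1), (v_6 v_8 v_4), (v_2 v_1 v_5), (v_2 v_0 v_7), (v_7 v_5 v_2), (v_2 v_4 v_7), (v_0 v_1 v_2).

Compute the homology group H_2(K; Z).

Take the total order v_0 < v_1 < v_2 < v_3 < v_4 < v_5 < v_6 < v_7 < v_8 on the vertex set. Then K (dimension 3) consists of the simplices:

  0-simplices (9): [v_0], [v_1], [v_2], [v_3], [v_4], [v_5], [v_6], [v_7], [v_8]
  1-simplices (18): (18 of them)
  2-simplices (10): [v_0,v_1,v_2], [v_0,v_2,v_7], [v_1,v_2,v_5], [v_1,v_5,v_6], [v_1,v_5,v_8], [v_1,v_6,v_8], [v_2,v_4,v_7], [v_2,v_5,v_7], [v_4,v_6,v_8], [v_5,v_6,v_8]
  3-simplices (1): [v_1,v_5,v_6,v_8]

giving chain groups C_0 ≅ Z^9, C_1 ≅ Z^18, C_2 ≅ Z^10, C_3 ≅ Z^1.

The boundary map ∂_1: C_1 → C_0 maps an edge to its endpoints' difference, ∂[p,q] = q − p. For instance
  ∂[v_1,v_8] = [v_8] − [v_1].
As a 9×18 matrix over Z this has rank 8, with invariant factors (1,1,1,1,1,1,1,1).

The boundary map ∂_2: C_2 → C_1 sends each 2-simplex [p,q,r] to [q,r] − [p,r] + [p,q]. For instance
  ∂[v_1,v_2,v_5] = [v_2,v_5] − [v_1,v_5] + [v_1,v_2],
  ∂[v_0,v_2,v_7] = [v_2,v_7] − [v_0,v_7] + [v_0,v_2].
As a 18×10 matrix over Z this has rank 9, with invariant factors (1,1,1,1,1,1,1,1,1).

Boundary ∂_3: C_3 → C_2 sends each 3-simplex σ to the alternating sum Σ_i (−1)^i (σ with its i-th vertex removed). For instance
  ∂[v_1,v_5,v_6,v_8] = [v_5,v_6,v_8] − [v_1,v_6,v_8] + [v_1,v_5,v_8] − [v_1,v_5,v_6].
The 10×1 boundary matrix has rank 1 and Smith normal form diag(1).

Now H_k = ker ∂_k / im ∂_{k+1}, so:

  H_2: rank ker ∂_2 − rank ∂_3 = (10 − 9) − 1 = 0, and the invariant factors of ∂_3 are all 1, so H_2 ≅ 0.

H_2 = 0.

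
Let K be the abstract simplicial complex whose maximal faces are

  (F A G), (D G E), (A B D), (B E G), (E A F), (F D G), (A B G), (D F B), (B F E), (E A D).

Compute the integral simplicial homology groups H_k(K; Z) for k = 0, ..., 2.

H_0 = Z,  H_1 = Z/2Z,  H_2 = 0.

Fix the vertex order A < B < D < E < F < G and write every simplex with vertices in increasing order. Then dim K = 2 and the simplices of K are:

  0-simplices (6): A, B, D, E, F, G
  1-simplices (15): AB, AD, AE, AF, AG, BD, BE, BF, BG, DE, DF, DG, EF, EG, FG
  2-simplices (10): ABD, ABG, ADE, AEF, AFG, BDF, BEF, BEG, DEG, DFG

so the chain groups are C_0 ≅ Z^6, C_1 ≅ Z^15, C_2 ≅ Z^10.

The boundary map ∂_1: C_1 → C_0 sends each edge [p,q] (with p < q) to q − p.
The 6×15 boundary matrix has rank 5 and Smith normal form diag(1,1,1,1,1).

∂_2: C_2 → C_1 acts by ∂[p,q,r] = [q,r] − [p,r] + [p,q]. For instance
  ∂DEG = EG − DG + DE,
  ∂AFG = FG − AG + AF.
The 15×10 boundary matrix has rank 10 and Smith normal form diag(1,1,1,1,1,1,1,1,1,2).

Now H_k = ker ∂_k / im ∂_{k+1}, so:

  H_0: rank C_0 − rank ∂_1 = 6 − 5 = 1, and the invariant factors of ∂_1 are all 1, so H_0 ≅ Z.
  H_1: rank ker ∂_1 − rank ∂_2 = (15 − 5) − 10 = 0, and ∂_2 has invariant factor 2 > 1, so H_1 ≅ Z/2Z.
  H_2: rank ker ∂_2 − rank ∂_3 = (10 − 10) − 0 = 0, and there is no ∂_3, so H_2 ≅ 0.

(K is a triangulation of the real projective plane RP^2.)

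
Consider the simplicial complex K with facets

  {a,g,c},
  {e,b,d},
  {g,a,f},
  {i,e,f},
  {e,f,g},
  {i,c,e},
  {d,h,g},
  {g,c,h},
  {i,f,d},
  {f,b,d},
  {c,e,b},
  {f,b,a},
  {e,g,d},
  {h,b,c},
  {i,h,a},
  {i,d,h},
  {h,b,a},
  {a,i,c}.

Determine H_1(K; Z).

H_1 = Z ⊕ Z_2.

Fix the vertex order a < b < c < d < e < f < g < h < i and write every simplex with vertices in increasing order. Then dim K = 2 and the simplices of K are:

  0-simplices (9): a, b, c, d, e, f, g, h, i
  1-simplices (27): ab, ac, af, ag, ah, ai, bc, bd, be, bf, bh, ce, cg, ch, ci, de, df, dg, dh, di, ef, eg, ei, fg, fi, gh, hi
  2-simplices (18): abf, abh, acg, aci, afg, ahi, bce, bch, bde, bdf, cei, cgh, deg, dfi, dgh, dhi, efg, efi

so the chain groups are C_0 ≅ Z^9, C_1 ≅ Z^27, C_2 ≅ Z^18.

Boundary ∂_1: C_1 → C_0 is given by ∂[p,q] = [q] − [p]. For instance
  ∂gh = h − g.
This gives a 9×27 integer matrix of rank 8; reducing to Smith normal form yields diagonal entries (1,1,1,1,1,1,1,1).

The boundary map ∂_2: C_2 → C_1 sends each 2-simplex [p,q,r] to [q,r] − [p,r] + [p,q]. For instance
  ∂afg = fg − ag + af,
  ∂bch = ch − bh + bc.
As a 27×18 matrix over Z this has rank 18, with invariant factors (1,1,1,1,1,1,1,1,1,1,1,1,1,1,1,1,1,2).

Now H_k = ker ∂_k / im ∂_{k+1}, so:

  H_1: rank ker ∂_1 − rank ∂_2 = (27 − 8) − 18 = 1, and ∂_2 has invariant factor 2 > 1, so H_1 ≅ Z ⊕ Z_2.

(K is a triangulation of the Klein bottle.)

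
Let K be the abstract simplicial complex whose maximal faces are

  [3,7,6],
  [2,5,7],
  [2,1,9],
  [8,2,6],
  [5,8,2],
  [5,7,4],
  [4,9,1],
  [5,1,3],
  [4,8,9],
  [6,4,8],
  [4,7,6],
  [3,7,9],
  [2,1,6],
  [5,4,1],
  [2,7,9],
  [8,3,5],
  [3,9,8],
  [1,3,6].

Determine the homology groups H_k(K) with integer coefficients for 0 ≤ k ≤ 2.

Fix the vertex order 1 < 2 < 3 < 4 < 5 < 6 < 7 < 8 < 9 and write every simplex with vertices in increasing order. Then dim K = 2 and the simplices of K are:

  0-simplices (9): [1], [2], [3], [4], [5], [6], [7], [8], [9]
  1-simplices (27): (27 of them)
  2-simplices (18): [1,2,6], [1,2,9], [1,3,5], [1,3,6], [1,4,5], [1,4,9], [2,5,7], [2,5,8], [2,6,8], [2,7,9], [3,5,8], [3,6,7], [3,7,9], [3,8,9], [4,5,7], [4,6,7], [4,6,8], [4,8,9]

Hence C_0 ≅ Z^9, C_1 ≅ Z^27, C_2 ≅ Z^18.

Boundary ∂_1: C_1 → C_0 sends each edge [p,q] (with p < q) to q − p. For instance
  ∂[6,7] = [7] − [6].
The resulting 9×27 matrix has rank 8, and its Smith normal form has invariant factors (1,1,1,1,1,1,1,1).

Boundary ∂_2: C_2 → C_1 maps a triangle to the signed sum of its edges. For instance
  ∂[1,3,6] = [3,6] − [1,6] + [1,3],
  ∂[2,5,7] = [5,7] − [2,7] + [2,5].
The 27×18 boundary matrix has rank 17 and Smith normal form diag(1,1,1,1,1,1,1,1,1,1,1,1,1,1,1,1,1).

Computing H_k = (kernel of ∂_k) / (image of ∂_{k+1}):

  H_0: rank C_0 − rank ∂_1 = 9 − 8 = 1, and the invariant factors of ∂_1 are all 1, so H_0 = Z.
  H_1: rank ker ∂_1 − rank ∂_2 = (27 − 8) − 17 = 2, and the invariant factors of ∂_2 are all 1, so H_1 = Z^2.
  H_2: rank ker ∂_2 − rank ∂_3 = (18 − 17) − 0 = 1, and there is no ∂_3, so H_2 = Z.

As a check, the Euler characteristic is 9 − 27 + 18 = 0, which agrees with 1 − 2 + 1 = 0.

H_0 = Z,  H_1 = Z^2,  H_2 = Z.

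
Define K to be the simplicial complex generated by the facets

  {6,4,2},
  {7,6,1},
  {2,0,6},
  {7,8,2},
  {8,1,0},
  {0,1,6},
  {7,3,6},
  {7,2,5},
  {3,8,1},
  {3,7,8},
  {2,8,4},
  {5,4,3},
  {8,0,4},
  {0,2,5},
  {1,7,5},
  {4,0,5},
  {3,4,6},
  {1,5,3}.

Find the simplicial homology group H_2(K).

Fix the vertex order 0 < 1 < 2 < 3 < 4 < 5 < 6 < 7 < 8 and write every simplex with vertices in increasing order. Then dim K = 2 and the simplices of K are:

  0-simplices (9): [0], [1], [2], [3], [4], [5], [6], [7], [8]
  1-simplices (27): (27 of them)
  2-simplices (18): [0,1,6], [0,1,8], [0,2,5], [0,2,6], [0,4,5], [0,4,8], [1,3,5], [1,3,8], [1,5,7], [1,6,7], [2,4,6], [2,4,8], [2,5,7], [2,7,8], [3,4,5], [3,4,6], [3,6,7], [3,7,8]

Hence C_0 ≅ Z^9, C_1 ≅ Z^27, C_2 ≅ Z^18.

Boundary ∂_1: C_1 → C_0 maps an edge to its endpoints' difference, ∂[p,q] = q − p. For instance
  ∂[3,6] = [6] − [3].
The resulting 9×27 matrix has rank 8, and its Smith normal form has invariant factors (1,1,1,1,1,1,1,1).

Boundary ∂_2: C_2 → C_1 maps a triangle to the signed sum of its edges. For instance
  ∂[0,1,6] = [1,6] − [0,6] + [0,1],
  ∂[0,2,6] = [2,6] − [0,6] + [0,2].
The 27×18 boundary matrix has rank 18 and Smith normal form diag(1,1,1,1,1,1,1,1,1,1,1,1,1,1,1,1,1,2).

From H_k ≅ ker(∂_k) / im(∂_{k+1}) we obtain:

  H_2: rank ker ∂_2 − rank ∂_3 = (18 − 18) − 0 = 0, and there is no ∂_3, so H_2 ≅ 0.

H_2 = 0.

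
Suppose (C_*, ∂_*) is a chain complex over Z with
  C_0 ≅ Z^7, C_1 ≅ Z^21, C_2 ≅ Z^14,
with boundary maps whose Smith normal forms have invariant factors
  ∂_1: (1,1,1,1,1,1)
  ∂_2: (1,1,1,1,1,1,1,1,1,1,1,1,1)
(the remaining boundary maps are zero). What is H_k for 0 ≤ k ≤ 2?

H_0 = Z,  H_1 = Z^2,  H_2 = Z.

H_0: b_0 = 7 − 0 − 6 = 1; torsion from ∂_1 factors > 1: none. So H_0 = Z.
H_1: b_1 = 21 − 6 − 13 = 2; torsion from ∂_2 factors > 1: none. So H_1 = Z^2.
H_2: b_2 = 14 − 13 − 0 = 1; torsion from ∂_3 factors > 1: none. So H_2 = Z.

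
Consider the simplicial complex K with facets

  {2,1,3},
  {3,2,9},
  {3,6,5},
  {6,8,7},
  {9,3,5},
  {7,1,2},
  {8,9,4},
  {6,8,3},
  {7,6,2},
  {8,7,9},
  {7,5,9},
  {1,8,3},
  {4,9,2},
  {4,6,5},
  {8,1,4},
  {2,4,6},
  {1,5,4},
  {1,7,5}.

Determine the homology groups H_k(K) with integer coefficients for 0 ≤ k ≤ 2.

H_0 ≅ Z,  H_1 ≅ Z^2,  H_2 ≅ Z.

Order the vertices as 1 < 2 < 3 < 4 < 5 < 6 < 7 < 8 < 9. Listing each simplex with vertices in this order, K has dimension 2 with simplices:

  0-simplices (9): [1], [2], [3], [4], [5], [6], [7], [8], [9]
  1-simplices (27): (27 of them)
  2-simplices (18): [1,2,3], [1,2,7], [1,3,8], [1,4,5], [1,4,8], [1,5,7], [2,3,9], [2,4,6], [2,4,9], [2,6,7], [3,5,6], [3,5,9], [3,6,8], [4,5,6], [4,8,9], [5,7,9], [6,7,8], [7,8,9]

so the chain groups are C_0 ≅ Z^9, C_1 ≅ Z^27, C_2 ≅ Z^18.

The boundary map ∂_1: C_1 → C_0 sends each edge [p,q] (with p < q) to q − p.
The 9×27 boundary matrix has rank 8 and Smith normal form diag(1,1,1,1,1,1,1,1).

∂_2: C_2 → C_1 sends each 2-simplex [p,q,r] to [q,r] − [p,r] + [p,q]. For instance
  ∂[6,7,8] = [7,8] − [6,8] + [6,7],
  ∂[2,6,7] = [6,7] − [2,7] + [2,6].
The resulting 27×18 matrix has rank 17, and its Smith normal form has invariant factors (1,1,1,1,1,1,1,1,1,1,1,1,1,1,1,1,1).

Computing H_k = (kernel of ∂_k) / (image of ∂_{k+1}):

  H_0: rank C_0 − rank ∂_1 = 9 − 8 = 1, and the invariant factors of ∂_1 are all 1, so H_0 ≅ Z.
  H_1: rank ker ∂_1 − rank ∂_2 = (27 − 8) − 17 = 2, and the invariant factors of ∂_2 are all 1, so H_1 ≅ Z^2.
  H_2: rank ker ∂_2 − rank ∂_3 = (18 − 17) − 0 = 1, and there is no ∂_3, so H_2 ≅ Z.

As a check, the Euler characteristic is 9 − 27 + 18 = 0, which agrees with 1 − 2 + 1 = 0.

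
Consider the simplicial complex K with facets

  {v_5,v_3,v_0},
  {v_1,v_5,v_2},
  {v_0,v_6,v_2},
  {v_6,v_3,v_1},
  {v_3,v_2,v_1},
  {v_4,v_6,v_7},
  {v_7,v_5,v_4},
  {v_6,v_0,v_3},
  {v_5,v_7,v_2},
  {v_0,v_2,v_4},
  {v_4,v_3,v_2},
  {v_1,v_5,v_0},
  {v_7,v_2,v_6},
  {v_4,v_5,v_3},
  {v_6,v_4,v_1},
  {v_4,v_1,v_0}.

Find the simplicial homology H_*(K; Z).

Take the total order v_0 < v_1 < v_2 < v_3 < v_4 < v_5 < v_6 < v_7 on the vertex set. Then K (dimension 2) consists of the simplices:

  0-simplices (8): [v_0], [v_1], [v_2], [v_3], [v_4], [v_5], [v_6], [v_7]
  1-simplices (24): (24 of them)
  2-simplices (16): (16 of them)

giving chain groups C_0 ≅ Z^8, C_1 ≅ Z^24, C_2 ≅ Z^16.

∂_1: C_1 → C_0 maps an edge to its endpoints' difference, ∂[p,q] = q − p.
The resulting 8×24 matrix has rank 7, and its Smith normal form has invariant factors (1,1,1,1,1,1,1).

Boundary ∂_2: C_2 → C_1 acts by ∂[p,q,r] = [q,r] − [p,r] + [p,q]. For instance
  ∂[v_2,v_5,v_7] = [v_5,v_7] − [v_2,v_7] + [v_2,v_5],
  ∂[v_4,v_6,v_7] = [v_6,v_7] − [v_4,v_7] + [v_4,v_6].
As a 24×16 matrix over Z this has rank 15, with invariant factors (1,1,1,1,1,1,1,1,1,1,1,1,1,1,1).

Now H_k = ker ∂_k / im ∂_{k+1}, so:

  H_0: rank C_0 − rank ∂_1 = 8 − 7 = 1, and the invariant factors of ∂_1 are all 1, so H_0 = Z.
  H_1: rank ker ∂_1 − rank ∂_2 = (24 − 7) − 15 = 2, and the invariant factors of ∂_2 are all 1, so H_1 = Z^2.
  H_2: rank ker ∂_2 − rank ∂_3 = (16 − 15) − 0 = 1, and there is no ∂_3, so H_2 = Z.

H_0 ≅ Z,  H_1 ≅ Z^2,  H_2 ≅ Z.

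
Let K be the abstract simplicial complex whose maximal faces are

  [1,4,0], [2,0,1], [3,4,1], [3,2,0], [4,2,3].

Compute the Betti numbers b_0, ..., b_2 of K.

Take the total order 0 < 1 < 2 < 3 < 4 on the vertex set. Then K (dimension 2) consists of the simplices:

  0-simplices (5): [0], [1], [2], [3], [4]
  1-simplices (10): [0,1], [0,2], [0,3], [0,4], [1,2], [1,3], [1,4], [2,3], [2,4], [3,4]
  2-simplices (5): [0,1,2], [0,1,4], [0,2,3], [1,3,4], [2,3,4]

Hence C_0 ≅ Z^5, C_1 ≅ Z^10, C_2 ≅ Z^5.

∂_1: C_1 → C_0 maps an edge to its endpoints' difference, ∂[p,q] = q − p.
The resulting 5×10 matrix has rank 4, and its Smith normal form has invariant factors (1,1,1,1).

∂_2: C_2 → C_1 sends each 2-simplex [p,q,r] to [q,r] − [p,r] + [p,q]. For instance
  ∂[0,1,2] = [1,2] − [0,2] + [0,1],
  ∂[1,3,4] = [3,4] − [1,4] + [1,3].
This gives a 10×5 integer matrix of rank 5; reducing to Smith normal form yields diagonal entries (1,1,1,1,1).

Reading off H_k = ker ∂_k / im ∂_{k+1}:

  H_0: rank C_0 − rank ∂_1 = 5 − 4 = 1, and the invariant factors of ∂_1 are all 1, so H_0 = Z.
  H_1: rank ker ∂_1 − rank ∂_2 = (10 − 4) − 5 = 1, and the invariant factors of ∂_2 are all 1, so H_1 = Z.
  H_2: rank ker ∂_2 − rank ∂_3 = (5 − 5) − 0 = 0, and there is no ∂_3, so H_2 = 0.

Hence the Betti numbers are b_0 = 1, b_1 = 1, b_2 = 0.

b_0 = 1, b_1 = 1, b_2 = 0.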